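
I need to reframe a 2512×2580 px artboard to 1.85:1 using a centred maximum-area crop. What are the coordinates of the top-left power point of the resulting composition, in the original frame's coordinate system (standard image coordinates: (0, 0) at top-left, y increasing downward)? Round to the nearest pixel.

2512/2580 < 1.85/1, so the 1.85:1 crop keeps the full width 2512 and trims height to 2512 × 1/1.85 = 1357.84 px.
Top offset = (2580 − 1357.84)/2 = 611.08 px; left offset = 0.
Top-left is one-third across and one-third down within the crop:
x = 0.00 + 1 × 2512.00/3 ≈ 837; y = 611.08 + 1 × 1357.84/3 ≈ 1064.

x = 837 px, y = 1064 px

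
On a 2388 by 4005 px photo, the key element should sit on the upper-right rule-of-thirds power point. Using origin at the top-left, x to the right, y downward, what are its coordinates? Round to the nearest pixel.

The upper-right point sits two-thirds of the way across and one-third of the way down.
x = 2 × 2388/3 ≈ 1592; y = 1 × 4005/3 ≈ 1335.

(1592, 1335)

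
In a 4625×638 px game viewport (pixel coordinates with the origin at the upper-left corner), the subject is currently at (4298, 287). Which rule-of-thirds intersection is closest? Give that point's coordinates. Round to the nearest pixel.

(3083, 213)

Third lines: x ∈ {1542, 3083}, y ∈ {213, 425}.
4298 is closer to x = 3083; 287 is closer to y = 213.
So the nearest intersection is the upper-right power point.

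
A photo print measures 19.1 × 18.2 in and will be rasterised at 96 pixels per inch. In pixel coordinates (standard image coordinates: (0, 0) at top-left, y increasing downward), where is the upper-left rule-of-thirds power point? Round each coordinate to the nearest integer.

x = 611 px, y = 582 px

In pixels the canvas is 19.1 × 96 = 1833.6 wide and 18.2 × 96 = 1747.2 tall.
The upper-left point is one-third across and one-third down:
x = 1 × 1833.6/3 ≈ 611; y = 1 × 1747.2/3 ≈ 582.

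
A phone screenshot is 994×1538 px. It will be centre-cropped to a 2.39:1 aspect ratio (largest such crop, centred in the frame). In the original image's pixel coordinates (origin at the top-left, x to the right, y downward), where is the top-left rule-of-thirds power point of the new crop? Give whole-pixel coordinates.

x = 331 px, y = 700 px

994/1538 < 2.39/1, so the 2.39:1 crop keeps the full width 994 and trims height to 994 × 1/2.39 = 415.90 px.
Top offset = (1538 − 415.90)/2 = 561.05 px; left offset = 0.
Top-left is one-third across and one-third down within the crop:
x = 0.00 + 1 × 994.00/3 ≈ 331; y = 561.05 + 1 × 415.90/3 ≈ 700.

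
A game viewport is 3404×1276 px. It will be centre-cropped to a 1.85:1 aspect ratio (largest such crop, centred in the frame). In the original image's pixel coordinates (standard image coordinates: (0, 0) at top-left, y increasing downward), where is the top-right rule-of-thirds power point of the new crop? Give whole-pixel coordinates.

x = 2095 px, y = 425 px

3404/1276 > 1.85/1, so the 1.85:1 crop keeps the full height 1276 and trims width to 1276 × 1.85/1 = 2360.60 px.
Left offset = (3404 − 2360.60)/2 = 521.70 px; top offset = 0.
Top-right is two-thirds across and one-third down within the crop:
x = 521.70 + 2 × 2360.60/3 ≈ 2095; y = 0.00 + 1 × 1276.00/3 ≈ 425.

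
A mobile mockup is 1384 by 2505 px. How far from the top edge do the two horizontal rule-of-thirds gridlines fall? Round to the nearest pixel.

835 px and 1670 px

2505 / 3 = 835, so the horizontal lines sit at one and two thirds of 2505.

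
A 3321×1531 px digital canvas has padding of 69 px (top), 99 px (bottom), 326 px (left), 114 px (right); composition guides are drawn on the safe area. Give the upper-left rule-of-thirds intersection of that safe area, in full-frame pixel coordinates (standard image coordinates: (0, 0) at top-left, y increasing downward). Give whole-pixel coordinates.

Content width = 3321 − 326 − 114 = 2881 px; content height = 1531 − 69 − 99 = 1363 px.
Upper-left is one-third across and one-third down within the safe area.
x = 326 + 1 × 2881/3 = 326 + 960.33 ≈ 1286
y = 69 + 1 × 1363/3 = 69 + 454.33 ≈ 523

x = 1286 px, y = 523 px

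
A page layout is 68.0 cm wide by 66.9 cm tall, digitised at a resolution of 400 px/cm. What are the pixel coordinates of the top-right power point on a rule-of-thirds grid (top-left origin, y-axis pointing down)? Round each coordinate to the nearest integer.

(18133, 8920)

In pixels the canvas is 68.0 × 400 = 27200 wide and 66.9 × 400 = 26760 tall.
The top-right point is two-thirds across and one-third down:
x = 2 × 27200/3 ≈ 18133; y = 1 × 26760/3 ≈ 8920.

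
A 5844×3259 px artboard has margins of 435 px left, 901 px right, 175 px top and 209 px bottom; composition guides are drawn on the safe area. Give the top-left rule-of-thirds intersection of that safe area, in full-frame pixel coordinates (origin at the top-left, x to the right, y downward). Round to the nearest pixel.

Content width = 5844 − 435 − 901 = 4508 px; content height = 3259 − 175 − 209 = 2875 px.
Top-left is one-third across and one-third down within the safe area.
x = 435 + 1 × 4508/3 = 435 + 1502.67 ≈ 1938
y = 175 + 1 × 2875/3 = 175 + 958.33 ≈ 1133

(1938, 1133)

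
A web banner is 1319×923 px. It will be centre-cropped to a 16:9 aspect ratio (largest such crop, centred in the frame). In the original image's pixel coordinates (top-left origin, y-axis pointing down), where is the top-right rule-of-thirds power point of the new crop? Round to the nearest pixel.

x = 879 px, y = 338 px

1319/923 < 16/9, so the 16:9 crop keeps the full width 1319 and trims height to 1319 × 9/16 = 741.94 px.
Top offset = (923 − 741.94)/2 = 90.53 px; left offset = 0.
Top-right is two-thirds across and one-third down within the crop:
x = 0.00 + 2 × 1319.00/3 ≈ 879; y = 90.53 + 1 × 741.94/3 ≈ 338.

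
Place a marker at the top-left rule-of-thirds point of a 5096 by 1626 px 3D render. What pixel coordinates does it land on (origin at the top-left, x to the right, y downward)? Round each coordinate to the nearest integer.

The top-left point sits one-third of the way across and one-third of the way down.
x = 1 × 5096/3 ≈ 1699; y = 1 × 1626/3 ≈ 542.

x = 1699 px, y = 542 px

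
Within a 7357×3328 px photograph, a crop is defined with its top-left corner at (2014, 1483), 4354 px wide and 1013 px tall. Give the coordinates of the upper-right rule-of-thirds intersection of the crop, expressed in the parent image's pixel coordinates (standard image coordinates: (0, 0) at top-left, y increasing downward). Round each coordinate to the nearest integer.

One third of the crop width 4354 is 1451.33 px.
One third of the crop height 1013 is 337.67 px.
The upper-right point is two-thirds across and one-third down within the crop:
x = 2014 + 2 × 1451.33 ≈ 4917; y = 1483 + 1 × 337.67 ≈ 1821.

(4917, 1821)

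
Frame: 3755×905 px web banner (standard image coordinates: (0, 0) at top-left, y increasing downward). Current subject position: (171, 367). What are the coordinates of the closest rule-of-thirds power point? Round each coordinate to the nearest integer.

Third lines: x ∈ {1252, 2503}, y ∈ {302, 603}.
171 is closer to x = 1252; 367 is closer to y = 302.
So the nearest intersection is the upper-left power point.

(1252, 302)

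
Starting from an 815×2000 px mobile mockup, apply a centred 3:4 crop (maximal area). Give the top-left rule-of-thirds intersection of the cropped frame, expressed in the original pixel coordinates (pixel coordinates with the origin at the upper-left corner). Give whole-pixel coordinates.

815/2000 < 3/4, so the 3:4 crop keeps the full width 815 and trims height to 815 × 4/3 = 1086.67 px.
Top offset = (2000 − 1086.67)/2 = 456.67 px; left offset = 0.
Top-left is one-third across and one-third down within the crop:
x = 0.00 + 1 × 815.00/3 ≈ 272; y = 456.67 + 1 × 1086.67/3 ≈ 819.

(272, 819)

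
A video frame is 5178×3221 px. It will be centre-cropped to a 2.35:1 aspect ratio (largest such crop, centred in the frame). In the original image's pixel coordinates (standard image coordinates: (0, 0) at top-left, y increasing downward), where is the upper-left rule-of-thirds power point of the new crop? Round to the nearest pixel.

x = 1726 px, y = 1243 px

5178/3221 < 2.35/1, so the 2.35:1 crop keeps the full width 5178 and trims height to 5178 × 1/2.35 = 2203.40 px.
Top offset = (3221 − 2203.40)/2 = 508.80 px; left offset = 0.
Upper-left is one-third across and one-third down within the crop:
x = 0.00 + 1 × 5178.00/3 ≈ 1726; y = 508.80 + 1 × 2203.40/3 ≈ 1243.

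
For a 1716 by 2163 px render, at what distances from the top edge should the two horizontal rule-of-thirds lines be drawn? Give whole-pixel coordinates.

721 px and 1442 px

2163 / 3 = 721, so the horizontal lines sit at one and two thirds of 2163.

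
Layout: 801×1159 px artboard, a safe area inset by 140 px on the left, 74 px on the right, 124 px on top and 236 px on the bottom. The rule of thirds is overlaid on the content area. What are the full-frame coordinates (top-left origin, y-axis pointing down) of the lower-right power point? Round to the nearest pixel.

(531, 657)

Content width = 801 − 140 − 74 = 587 px; content height = 1159 − 124 − 236 = 799 px.
Lower-right is two-thirds across and two-thirds down within the content area.
x = 140 + 2 × 587/3 = 140 + 391.33 ≈ 531
y = 124 + 2 × 799/3 = 124 + 532.67 ≈ 657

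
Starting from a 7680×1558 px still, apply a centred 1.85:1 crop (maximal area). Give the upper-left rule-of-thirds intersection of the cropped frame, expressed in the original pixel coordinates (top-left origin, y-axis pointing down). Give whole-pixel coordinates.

(3360, 519)

7680/1558 > 1.85/1, so the 1.85:1 crop keeps the full height 1558 and trims width to 1558 × 1.85/1 = 2882.30 px.
Left offset = (7680 − 2882.30)/2 = 2398.85 px; top offset = 0.
Upper-left is one-third across and one-third down within the crop:
x = 2398.85 + 1 × 2882.30/3 ≈ 3360; y = 0.00 + 1 × 1558.00/3 ≈ 519.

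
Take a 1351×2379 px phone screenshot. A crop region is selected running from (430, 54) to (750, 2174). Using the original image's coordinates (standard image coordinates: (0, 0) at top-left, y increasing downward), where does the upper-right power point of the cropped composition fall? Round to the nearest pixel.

x = 643 px, y = 761 px

Crop width = 750 − 430 = 320 px; one third is 106.67 px.
Crop height = 2174 − 54 = 2120 px; one third is 706.67 px.
The upper-right point is two-thirds across and one-third down within the crop:
x = 430 + 2 × 106.67 ≈ 643; y = 54 + 1 × 706.67 ≈ 761.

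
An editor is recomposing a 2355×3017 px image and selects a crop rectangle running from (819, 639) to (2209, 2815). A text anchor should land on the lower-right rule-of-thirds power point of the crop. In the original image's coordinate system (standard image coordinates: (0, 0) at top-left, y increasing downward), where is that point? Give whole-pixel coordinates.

Crop width = 2209 − 819 = 1390 px; one third is 463.33 px.
Crop height = 2815 − 639 = 2176 px; one third is 725.33 px.
The lower-right point is two-thirds across and two-thirds down within the crop:
x = 819 + 2 × 463.33 ≈ 1746; y = 639 + 2 × 725.33 ≈ 2090.

x = 1746 px, y = 2090 px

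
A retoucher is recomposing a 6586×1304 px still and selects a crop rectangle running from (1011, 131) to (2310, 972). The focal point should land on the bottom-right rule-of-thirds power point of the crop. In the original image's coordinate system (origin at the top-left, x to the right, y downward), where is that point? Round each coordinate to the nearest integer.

x = 1877 px, y = 692 px

Crop width = 2310 − 1011 = 1299 px; one third is 433.00 px.
Crop height = 972 − 131 = 841 px; one third is 280.33 px.
The bottom-right point is two-thirds across and two-thirds down within the crop:
x = 1011 + 2 × 433.00 ≈ 1877; y = 131 + 2 × 280.33 ≈ 692.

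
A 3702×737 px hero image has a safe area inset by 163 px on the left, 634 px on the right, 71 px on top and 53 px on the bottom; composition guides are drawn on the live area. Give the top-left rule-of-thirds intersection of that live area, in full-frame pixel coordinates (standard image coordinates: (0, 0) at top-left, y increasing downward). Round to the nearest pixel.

x = 1131 px, y = 275 px

Content width = 3702 − 163 − 634 = 2905 px; content height = 737 − 71 − 53 = 613 px.
Top-left is one-third across and one-third down within the live area.
x = 163 + 1 × 2905/3 = 163 + 968.33 ≈ 1131
y = 71 + 1 × 613/3 = 71 + 204.33 ≈ 275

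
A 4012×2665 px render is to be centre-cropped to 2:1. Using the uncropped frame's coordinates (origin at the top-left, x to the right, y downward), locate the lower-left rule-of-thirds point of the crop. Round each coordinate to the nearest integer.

4012/2665 < 2/1, so the 2:1 crop keeps the full width 4012 and trims height to 4012 × 1/2 = 2006.00 px.
Top offset = (2665 − 2006.00)/2 = 329.50 px; left offset = 0.
Lower-left is one-third across and two-thirds down within the crop:
x = 0.00 + 1 × 4012.00/3 ≈ 1337; y = 329.50 + 2 × 2006.00/3 ≈ 1667.

x = 1337 px, y = 1667 px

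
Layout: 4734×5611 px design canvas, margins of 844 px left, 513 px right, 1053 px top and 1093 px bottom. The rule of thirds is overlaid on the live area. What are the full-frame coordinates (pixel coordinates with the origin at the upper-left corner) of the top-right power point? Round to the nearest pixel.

x = 3095 px, y = 2208 px

Content width = 4734 − 844 − 513 = 3377 px; content height = 5611 − 1053 − 1093 = 3465 px.
Top-right is two-thirds across and one-third down within the live area.
x = 844 + 2 × 3377/3 = 844 + 2251.33 ≈ 3095
y = 1053 + 1 × 3465/3 = 1053 + 1155.00 ≈ 2208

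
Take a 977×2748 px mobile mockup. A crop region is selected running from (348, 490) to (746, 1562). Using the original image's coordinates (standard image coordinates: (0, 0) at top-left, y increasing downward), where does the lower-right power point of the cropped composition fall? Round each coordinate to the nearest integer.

x = 613 px, y = 1205 px

Crop width = 746 − 348 = 398 px; one third is 132.67 px.
Crop height = 1562 − 490 = 1072 px; one third is 357.33 px.
The lower-right point is two-thirds across and two-thirds down within the crop:
x = 348 + 2 × 132.67 ≈ 613; y = 490 + 2 × 357.33 ≈ 1205.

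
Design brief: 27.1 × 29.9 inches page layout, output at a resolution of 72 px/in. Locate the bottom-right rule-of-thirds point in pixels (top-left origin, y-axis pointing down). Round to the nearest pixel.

In pixels the canvas is 27.1 × 72 = 1951.2 wide and 29.9 × 72 = 2152.8 tall.
The bottom-right point is two-thirds across and two-thirds down:
x = 2 × 1951.2/3 ≈ 1301; y = 2 × 2152.8/3 ≈ 1435.

(1301, 1435)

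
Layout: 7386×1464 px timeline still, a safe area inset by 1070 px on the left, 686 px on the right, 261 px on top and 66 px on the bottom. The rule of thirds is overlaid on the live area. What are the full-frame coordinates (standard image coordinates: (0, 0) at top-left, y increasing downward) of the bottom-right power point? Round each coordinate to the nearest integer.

Content width = 7386 − 1070 − 686 = 5630 px; content height = 1464 − 261 − 66 = 1137 px.
Bottom-right is two-thirds across and two-thirds down within the live area.
x = 1070 + 2 × 5630/3 = 1070 + 3753.33 ≈ 4823
y = 261 + 2 × 1137/3 = 261 + 758.00 ≈ 1019

(4823, 1019)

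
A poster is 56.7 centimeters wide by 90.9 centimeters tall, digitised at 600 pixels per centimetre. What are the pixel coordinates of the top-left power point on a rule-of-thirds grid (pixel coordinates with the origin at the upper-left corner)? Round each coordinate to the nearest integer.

In pixels the canvas is 56.7 × 600 = 34020 wide and 90.9 × 600 = 54540 tall.
The top-left point is one-third across and one-third down:
x = 1 × 34020/3 ≈ 11340; y = 1 × 54540/3 ≈ 18180.

x = 11340 px, y = 18180 px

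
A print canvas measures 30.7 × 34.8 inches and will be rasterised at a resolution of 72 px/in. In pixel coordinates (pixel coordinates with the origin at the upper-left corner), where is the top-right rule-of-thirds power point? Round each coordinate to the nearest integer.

x = 1474 px, y = 835 px

In pixels the canvas is 30.7 × 72 = 2210.4 wide and 34.8 × 72 = 2505.6 tall.
The top-right point is two-thirds across and one-third down:
x = 2 × 2210.4/3 ≈ 1474; y = 1 × 2505.6/3 ≈ 835.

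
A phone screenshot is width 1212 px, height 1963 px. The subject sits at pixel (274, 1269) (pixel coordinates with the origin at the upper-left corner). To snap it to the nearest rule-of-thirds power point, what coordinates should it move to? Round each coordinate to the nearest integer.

(404, 1309)

Third lines: x ∈ {404, 808}, y ∈ {654, 1309}.
274 is closer to x = 404; 1269 is closer to y = 1309.
So the nearest intersection is the lower-left power point.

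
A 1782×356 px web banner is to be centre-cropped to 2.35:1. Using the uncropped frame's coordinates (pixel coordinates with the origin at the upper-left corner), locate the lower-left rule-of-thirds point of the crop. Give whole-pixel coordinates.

(752, 237)

1782/356 > 2.35/1, so the 2.35:1 crop keeps the full height 356 and trims width to 356 × 2.35/1 = 836.60 px.
Left offset = (1782 − 836.60)/2 = 472.70 px; top offset = 0.
Lower-left is one-third across and two-thirds down within the crop:
x = 472.70 + 1 × 836.60/3 ≈ 752; y = 0.00 + 2 × 356.00/3 ≈ 237.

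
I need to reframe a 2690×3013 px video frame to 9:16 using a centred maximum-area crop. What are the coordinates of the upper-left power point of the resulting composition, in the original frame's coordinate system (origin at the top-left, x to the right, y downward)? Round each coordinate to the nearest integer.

2690/3013 > 9/16, so the 9:16 crop keeps the full height 3013 and trims width to 3013 × 9/16 = 1694.81 px.
Left offset = (2690 − 1694.81)/2 = 497.59 px; top offset = 0.
Upper-left is one-third across and one-third down within the crop:
x = 497.59 + 1 × 1694.81/3 ≈ 1063; y = 0.00 + 1 × 3013.00/3 ≈ 1004.

(1063, 1004)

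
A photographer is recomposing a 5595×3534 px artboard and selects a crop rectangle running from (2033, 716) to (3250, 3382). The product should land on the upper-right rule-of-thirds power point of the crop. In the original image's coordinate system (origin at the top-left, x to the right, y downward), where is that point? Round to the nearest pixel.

(2844, 1605)

Crop width = 3250 − 2033 = 1217 px; one third is 405.67 px.
Crop height = 3382 − 716 = 2666 px; one third is 888.67 px.
The upper-right point is two-thirds across and one-third down within the crop:
x = 2033 + 2 × 405.67 ≈ 2844; y = 716 + 1 × 888.67 ≈ 1605.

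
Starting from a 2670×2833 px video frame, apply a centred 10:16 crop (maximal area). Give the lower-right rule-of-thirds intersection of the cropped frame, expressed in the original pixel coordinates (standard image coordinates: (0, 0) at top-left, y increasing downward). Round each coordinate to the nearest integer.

2670/2833 > 10/16, so the 10:16 crop keeps the full height 2833 and trims width to 2833 × 10/16 = 1770.62 px.
Left offset = (2670 − 1770.62)/2 = 449.69 px; top offset = 0.
Lower-right is two-thirds across and two-thirds down within the crop:
x = 449.69 + 2 × 1770.62/3 ≈ 1630; y = 0.00 + 2 × 2833.00/3 ≈ 1889.

(1630, 1889)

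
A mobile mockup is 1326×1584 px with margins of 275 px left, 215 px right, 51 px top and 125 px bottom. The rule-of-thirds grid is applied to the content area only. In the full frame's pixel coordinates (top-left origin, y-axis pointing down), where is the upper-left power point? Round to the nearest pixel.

Content width = 1326 − 275 − 215 = 836 px; content height = 1584 − 51 − 125 = 1408 px.
Upper-left is one-third across and one-third down within the content area.
x = 275 + 1 × 836/3 = 275 + 278.67 ≈ 554
y = 51 + 1 × 1408/3 = 51 + 469.33 ≈ 520

(554, 520)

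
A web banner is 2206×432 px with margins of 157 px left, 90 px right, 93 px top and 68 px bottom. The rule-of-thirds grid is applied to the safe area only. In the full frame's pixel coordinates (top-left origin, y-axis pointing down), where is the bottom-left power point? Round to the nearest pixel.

x = 810 px, y = 274 px

Content width = 2206 − 157 − 90 = 1959 px; content height = 432 − 93 − 68 = 271 px.
Bottom-left is one-third across and two-thirds down within the safe area.
x = 157 + 1 × 1959/3 = 157 + 653.00 ≈ 810
y = 93 + 2 × 271/3 = 93 + 180.67 ≈ 274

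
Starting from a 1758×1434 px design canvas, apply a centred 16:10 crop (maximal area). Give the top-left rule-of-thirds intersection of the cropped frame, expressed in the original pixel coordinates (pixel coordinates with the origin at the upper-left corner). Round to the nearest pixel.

x = 586 px, y = 534 px

1758/1434 < 16/10, so the 16:10 crop keeps the full width 1758 and trims height to 1758 × 10/16 = 1098.75 px.
Top offset = (1434 − 1098.75)/2 = 167.62 px; left offset = 0.
Top-left is one-third across and one-third down within the crop:
x = 0.00 + 1 × 1758.00/3 ≈ 586; y = 167.62 + 1 × 1098.75/3 ≈ 534.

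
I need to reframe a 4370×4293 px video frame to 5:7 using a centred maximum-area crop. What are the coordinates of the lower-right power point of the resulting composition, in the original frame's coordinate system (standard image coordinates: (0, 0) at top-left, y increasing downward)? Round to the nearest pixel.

4370/4293 > 5/7, so the 5:7 crop keeps the full height 4293 and trims width to 4293 × 5/7 = 3066.43 px.
Left offset = (4370 − 3066.43)/2 = 651.79 px; top offset = 0.
Lower-right is two-thirds across and two-thirds down within the crop:
x = 651.79 + 2 × 3066.43/3 ≈ 2696; y = 0.00 + 2 × 4293.00/3 ≈ 2862.

(2696, 2862)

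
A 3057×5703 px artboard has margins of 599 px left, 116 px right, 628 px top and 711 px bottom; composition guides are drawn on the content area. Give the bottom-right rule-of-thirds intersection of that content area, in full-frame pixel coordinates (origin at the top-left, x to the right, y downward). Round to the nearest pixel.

x = 2160 px, y = 3537 px

Content width = 3057 − 599 − 116 = 2342 px; content height = 5703 − 628 − 711 = 4364 px.
Bottom-right is two-thirds across and two-thirds down within the content area.
x = 599 + 2 × 2342/3 = 599 + 1561.33 ≈ 2160
y = 628 + 2 × 4364/3 = 628 + 2909.33 ≈ 3537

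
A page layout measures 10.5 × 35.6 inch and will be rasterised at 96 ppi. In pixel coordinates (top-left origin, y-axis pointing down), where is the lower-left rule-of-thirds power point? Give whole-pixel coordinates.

In pixels the canvas is 10.5 × 96 = 1008 wide and 35.6 × 96 = 3417.6 tall.
The lower-left point is one-third across and two-thirds down:
x = 1 × 1008/3 ≈ 336; y = 2 × 3417.6/3 ≈ 2278.

x = 336 px, y = 2278 px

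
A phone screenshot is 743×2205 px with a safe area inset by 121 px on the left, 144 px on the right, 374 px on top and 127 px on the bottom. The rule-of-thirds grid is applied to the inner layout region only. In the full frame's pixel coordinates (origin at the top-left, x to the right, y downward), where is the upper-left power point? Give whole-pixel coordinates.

Content width = 743 − 121 − 144 = 478 px; content height = 2205 − 374 − 127 = 1704 px.
Upper-left is one-third across and one-third down within the inner layout region.
x = 121 + 1 × 478/3 = 121 + 159.33 ≈ 280
y = 374 + 1 × 1704/3 = 374 + 568.00 ≈ 942

x = 280 px, y = 942 px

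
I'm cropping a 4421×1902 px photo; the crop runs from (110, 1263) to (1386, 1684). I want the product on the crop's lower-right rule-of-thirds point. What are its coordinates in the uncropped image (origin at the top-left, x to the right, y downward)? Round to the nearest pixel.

Crop width = 1386 − 110 = 1276 px; one third is 425.33 px.
Crop height = 1684 − 1263 = 421 px; one third is 140.33 px.
The lower-right point is two-thirds across and two-thirds down within the crop:
x = 110 + 2 × 425.33 ≈ 961; y = 1263 + 2 × 140.33 ≈ 1544.

(961, 1544)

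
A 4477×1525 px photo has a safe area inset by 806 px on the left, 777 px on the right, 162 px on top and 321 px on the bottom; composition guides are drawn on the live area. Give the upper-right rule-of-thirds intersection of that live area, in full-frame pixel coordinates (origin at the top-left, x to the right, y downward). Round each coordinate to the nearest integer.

Content width = 4477 − 806 − 777 = 2894 px; content height = 1525 − 162 − 321 = 1042 px.
Upper-right is two-thirds across and one-third down within the live area.
x = 806 + 2 × 2894/3 = 806 + 1929.33 ≈ 2735
y = 162 + 1 × 1042/3 = 162 + 347.33 ≈ 509

x = 2735 px, y = 509 px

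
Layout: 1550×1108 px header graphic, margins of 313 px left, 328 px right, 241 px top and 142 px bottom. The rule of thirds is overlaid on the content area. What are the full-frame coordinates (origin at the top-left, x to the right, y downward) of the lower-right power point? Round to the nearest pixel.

Content width = 1550 − 313 − 328 = 909 px; content height = 1108 − 241 − 142 = 725 px.
Lower-right is two-thirds across and two-thirds down within the content area.
x = 313 + 2 × 909/3 = 313 + 606.00 ≈ 919
y = 241 + 2 × 725/3 = 241 + 483.33 ≈ 724

(919, 724)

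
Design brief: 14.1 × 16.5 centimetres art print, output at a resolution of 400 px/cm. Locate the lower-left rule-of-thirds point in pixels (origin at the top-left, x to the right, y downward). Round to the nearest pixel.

(1880, 4400)

In pixels the canvas is 14.1 × 400 = 5640 wide and 16.5 × 400 = 6600 tall.
The lower-left point is one-third across and two-thirds down:
x = 1 × 5640/3 ≈ 1880; y = 2 × 6600/3 ≈ 4400.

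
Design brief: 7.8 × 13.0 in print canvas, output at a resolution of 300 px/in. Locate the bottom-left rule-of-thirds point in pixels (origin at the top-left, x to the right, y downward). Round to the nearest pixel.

x = 780 px, y = 2600 px

In pixels the canvas is 7.8 × 300 = 2340 wide and 13.0 × 300 = 3900 tall.
The bottom-left point is one-third across and two-thirds down:
x = 1 × 2340/3 ≈ 780; y = 2 × 3900/3 ≈ 2600.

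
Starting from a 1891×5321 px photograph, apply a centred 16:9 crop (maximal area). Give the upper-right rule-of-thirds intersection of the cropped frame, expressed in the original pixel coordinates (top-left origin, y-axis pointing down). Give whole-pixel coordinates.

1891/5321 < 16/9, so the 16:9 crop keeps the full width 1891 and trims height to 1891 × 9/16 = 1063.69 px.
Top offset = (5321 − 1063.69)/2 = 2128.66 px; left offset = 0.
Upper-right is two-thirds across and one-third down within the crop:
x = 0.00 + 2 × 1891.00/3 ≈ 1261; y = 2128.66 + 1 × 1063.69/3 ≈ 2483.

x = 1261 px, y = 2483 px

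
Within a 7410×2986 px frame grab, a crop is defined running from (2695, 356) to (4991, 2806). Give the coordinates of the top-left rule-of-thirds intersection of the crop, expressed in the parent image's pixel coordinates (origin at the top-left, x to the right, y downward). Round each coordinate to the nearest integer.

x = 3460 px, y = 1173 px

Crop width = 4991 − 2695 = 2296 px; one third is 765.33 px.
Crop height = 2806 − 356 = 2450 px; one third is 816.67 px.
The top-left point is one-third across and one-third down within the crop:
x = 2695 + 1 × 765.33 ≈ 3460; y = 356 + 1 × 816.67 ≈ 1173.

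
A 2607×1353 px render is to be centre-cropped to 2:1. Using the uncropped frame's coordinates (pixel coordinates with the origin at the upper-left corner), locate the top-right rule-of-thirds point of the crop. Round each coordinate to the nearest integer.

x = 1738 px, y = 459 px

2607/1353 < 2/1, so the 2:1 crop keeps the full width 2607 and trims height to 2607 × 1/2 = 1303.50 px.
Top offset = (1353 − 1303.50)/2 = 24.75 px; left offset = 0.
Top-right is two-thirds across and one-third down within the crop:
x = 0.00 + 2 × 2607.00/3 ≈ 1738; y = 24.75 + 1 × 1303.50/3 ≈ 459.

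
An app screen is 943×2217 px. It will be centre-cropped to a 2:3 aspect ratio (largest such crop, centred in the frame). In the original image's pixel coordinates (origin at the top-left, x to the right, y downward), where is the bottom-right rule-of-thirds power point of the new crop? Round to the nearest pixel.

943/2217 < 2/3, so the 2:3 crop keeps the full width 943 and trims height to 943 × 3/2 = 1414.50 px.
Top offset = (2217 − 1414.50)/2 = 401.25 px; left offset = 0.
Bottom-right is two-thirds across and two-thirds down within the crop:
x = 0.00 + 2 × 943.00/3 ≈ 629; y = 401.25 + 2 × 1414.50/3 ≈ 1344.

x = 629 px, y = 1344 px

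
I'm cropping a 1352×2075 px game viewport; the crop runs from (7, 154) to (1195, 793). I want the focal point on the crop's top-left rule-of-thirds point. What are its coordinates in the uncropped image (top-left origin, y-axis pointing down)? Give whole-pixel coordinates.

Crop width = 1195 − 7 = 1188 px; one third is 396.00 px.
Crop height = 793 − 154 = 639 px; one third is 213.00 px.
The top-left point is one-third across and one-third down within the crop:
x = 7 + 1 × 396.00 ≈ 403; y = 154 + 1 × 213.00 ≈ 367.

x = 403 px, y = 367 px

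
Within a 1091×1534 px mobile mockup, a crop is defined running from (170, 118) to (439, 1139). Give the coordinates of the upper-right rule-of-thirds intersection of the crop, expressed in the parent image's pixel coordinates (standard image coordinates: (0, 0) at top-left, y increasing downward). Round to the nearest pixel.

x = 349 px, y = 458 px

Crop width = 439 − 170 = 269 px; one third is 89.67 px.
Crop height = 1139 − 118 = 1021 px; one third is 340.33 px.
The upper-right point is two-thirds across and one-third down within the crop:
x = 170 + 2 × 89.67 ≈ 349; y = 118 + 1 × 340.33 ≈ 458.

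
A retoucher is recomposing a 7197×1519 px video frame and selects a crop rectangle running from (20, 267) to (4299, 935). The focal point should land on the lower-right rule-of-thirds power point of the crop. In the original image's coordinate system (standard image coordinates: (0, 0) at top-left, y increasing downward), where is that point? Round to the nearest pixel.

(2873, 712)

Crop width = 4299 − 20 = 4279 px; one third is 1426.33 px.
Crop height = 935 − 267 = 668 px; one third is 222.67 px.
The lower-right point is two-thirds across and two-thirds down within the crop:
x = 20 + 2 × 1426.33 ≈ 2873; y = 267 + 2 × 222.67 ≈ 712.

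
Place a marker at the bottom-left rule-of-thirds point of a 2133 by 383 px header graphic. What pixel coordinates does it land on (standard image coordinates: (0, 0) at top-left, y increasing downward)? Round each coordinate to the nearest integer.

(711, 255)

The bottom-left point sits one-third of the way across and two-thirds of the way down.
x = 1 × 2133/3 ≈ 711; y = 2 × 383/3 ≈ 255.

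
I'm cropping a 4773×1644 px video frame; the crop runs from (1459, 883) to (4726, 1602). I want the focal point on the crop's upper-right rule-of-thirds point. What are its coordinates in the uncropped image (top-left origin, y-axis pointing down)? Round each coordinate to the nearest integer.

Crop width = 4726 − 1459 = 3267 px; one third is 1089.00 px.
Crop height = 1602 − 883 = 719 px; one third is 239.67 px.
The upper-right point is two-thirds across and one-third down within the crop:
x = 1459 + 2 × 1089.00 ≈ 3637; y = 883 + 1 × 239.67 ≈ 1123.

(3637, 1123)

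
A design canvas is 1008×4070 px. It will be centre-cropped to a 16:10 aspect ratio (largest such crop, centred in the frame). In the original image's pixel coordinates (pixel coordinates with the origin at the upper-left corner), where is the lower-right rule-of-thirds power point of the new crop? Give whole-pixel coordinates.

1008/4070 < 16/10, so the 16:10 crop keeps the full width 1008 and trims height to 1008 × 10/16 = 630.00 px.
Top offset = (4070 − 630.00)/2 = 1720.00 px; left offset = 0.
Lower-right is two-thirds across and two-thirds down within the crop:
x = 0.00 + 2 × 1008.00/3 ≈ 672; y = 1720.00 + 2 × 630.00/3 ≈ 2140.

(672, 2140)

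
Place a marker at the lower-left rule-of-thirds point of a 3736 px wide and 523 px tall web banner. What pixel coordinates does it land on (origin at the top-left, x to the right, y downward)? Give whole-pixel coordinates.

x = 1245 px, y = 349 px

The lower-left point sits one-third of the way across and two-thirds of the way down.
x = 1 × 3736/3 ≈ 1245; y = 2 × 523/3 ≈ 349.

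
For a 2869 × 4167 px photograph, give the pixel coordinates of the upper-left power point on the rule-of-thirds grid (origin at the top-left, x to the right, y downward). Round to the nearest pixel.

x = 956 px, y = 1389 px

The upper-left point sits one-third of the way across and one-third of the way down.
x = 1 × 2869/3 ≈ 956; y = 1 × 4167/3 ≈ 1389.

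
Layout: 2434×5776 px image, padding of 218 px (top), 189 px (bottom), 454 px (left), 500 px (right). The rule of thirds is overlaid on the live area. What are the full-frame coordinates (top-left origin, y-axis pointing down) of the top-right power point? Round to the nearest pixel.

x = 1441 px, y = 2008 px

Content width = 2434 − 454 − 500 = 1480 px; content height = 5776 − 218 − 189 = 5369 px.
Top-right is two-thirds across and one-third down within the live area.
x = 454 + 2 × 1480/3 = 454 + 986.67 ≈ 1441
y = 218 + 1 × 5369/3 = 218 + 1789.67 ≈ 2008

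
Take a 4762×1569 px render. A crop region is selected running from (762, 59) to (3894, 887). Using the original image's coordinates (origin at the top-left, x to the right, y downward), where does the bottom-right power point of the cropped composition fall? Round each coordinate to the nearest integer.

x = 2850 px, y = 611 px

Crop width = 3894 − 762 = 3132 px; one third is 1044.00 px.
Crop height = 887 − 59 = 828 px; one third is 276.00 px.
The bottom-right point is two-thirds across and two-thirds down within the crop:
x = 762 + 2 × 1044.00 ≈ 2850; y = 59 + 2 × 276.00 ≈ 611.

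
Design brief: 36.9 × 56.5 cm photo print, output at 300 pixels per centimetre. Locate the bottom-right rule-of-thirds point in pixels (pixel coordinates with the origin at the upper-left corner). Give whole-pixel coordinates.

(7380, 11300)

In pixels the canvas is 36.9 × 300 = 11070 wide and 56.5 × 300 = 16950 tall.
The bottom-right point is two-thirds across and two-thirds down:
x = 2 × 11070/3 ≈ 7380; y = 2 × 16950/3 ≈ 11300.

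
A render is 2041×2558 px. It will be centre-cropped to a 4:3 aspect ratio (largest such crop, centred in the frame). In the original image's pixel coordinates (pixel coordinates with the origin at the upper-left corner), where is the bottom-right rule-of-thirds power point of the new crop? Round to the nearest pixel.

2041/2558 < 4/3, so the 4:3 crop keeps the full width 2041 and trims height to 2041 × 3/4 = 1530.75 px.
Top offset = (2558 − 1530.75)/2 = 513.62 px; left offset = 0.
Bottom-right is two-thirds across and two-thirds down within the crop:
x = 0.00 + 2 × 2041.00/3 ≈ 1361; y = 513.62 + 2 × 1530.75/3 ≈ 1534.

x = 1361 px, y = 1534 px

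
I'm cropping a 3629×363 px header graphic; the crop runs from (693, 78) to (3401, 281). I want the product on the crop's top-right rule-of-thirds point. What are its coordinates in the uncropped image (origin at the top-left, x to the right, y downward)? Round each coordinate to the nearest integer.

Crop width = 3401 − 693 = 2708 px; one third is 902.67 px.
Crop height = 281 − 78 = 203 px; one third is 67.67 px.
The top-right point is two-thirds across and one-third down within the crop:
x = 693 + 2 × 902.67 ≈ 2498; y = 78 + 1 × 67.67 ≈ 146.

x = 2498 px, y = 146 px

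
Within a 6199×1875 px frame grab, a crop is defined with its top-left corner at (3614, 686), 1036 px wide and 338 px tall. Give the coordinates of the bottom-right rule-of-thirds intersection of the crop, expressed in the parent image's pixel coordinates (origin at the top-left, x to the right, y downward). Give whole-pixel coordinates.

(4305, 911)

One third of the crop width 1036 is 345.33 px.
One third of the crop height 338 is 112.67 px.
The bottom-right point is two-thirds across and two-thirds down within the crop:
x = 3614 + 2 × 345.33 ≈ 4305; y = 686 + 2 × 112.67 ≈ 911.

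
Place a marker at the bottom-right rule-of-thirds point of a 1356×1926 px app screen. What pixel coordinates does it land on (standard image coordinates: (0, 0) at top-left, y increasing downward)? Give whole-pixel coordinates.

(904, 1284)

The bottom-right point sits two-thirds of the way across and two-thirds of the way down.
x = 2 × 1356/3 ≈ 904; y = 2 × 1926/3 ≈ 1284.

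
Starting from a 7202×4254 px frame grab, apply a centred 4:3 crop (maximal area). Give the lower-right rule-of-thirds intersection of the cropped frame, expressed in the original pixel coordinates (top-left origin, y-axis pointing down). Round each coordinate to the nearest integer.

7202/4254 > 4/3, so the 4:3 crop keeps the full height 4254 and trims width to 4254 × 4/3 = 5672.00 px.
Left offset = (7202 − 5672.00)/2 = 765.00 px; top offset = 0.
Lower-right is two-thirds across and two-thirds down within the crop:
x = 765.00 + 2 × 5672.00/3 ≈ 4546; y = 0.00 + 2 × 4254.00/3 ≈ 2836.

(4546, 2836)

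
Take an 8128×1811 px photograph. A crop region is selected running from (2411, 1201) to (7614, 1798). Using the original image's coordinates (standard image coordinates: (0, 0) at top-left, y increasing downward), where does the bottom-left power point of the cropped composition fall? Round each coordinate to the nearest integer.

(4145, 1599)

Crop width = 7614 − 2411 = 5203 px; one third is 1734.33 px.
Crop height = 1798 − 1201 = 597 px; one third is 199.00 px.
The bottom-left point is one-third across and two-thirds down within the crop:
x = 2411 + 1 × 1734.33 ≈ 4145; y = 1201 + 2 × 199.00 ≈ 1599.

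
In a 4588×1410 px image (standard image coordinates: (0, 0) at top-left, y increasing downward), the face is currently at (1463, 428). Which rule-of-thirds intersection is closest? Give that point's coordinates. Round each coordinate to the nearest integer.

Third lines: x ∈ {1529, 3059}, y ∈ {470, 940}.
1463 is closer to x = 1529; 428 is closer to y = 470.
So the nearest intersection is the upper-left power point.

(1529, 470)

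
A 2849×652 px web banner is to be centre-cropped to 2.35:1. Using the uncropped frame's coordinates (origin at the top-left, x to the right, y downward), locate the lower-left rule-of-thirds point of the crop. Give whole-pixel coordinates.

(1169, 435)

2849/652 > 2.35/1, so the 2.35:1 crop keeps the full height 652 and trims width to 652 × 2.35/1 = 1532.20 px.
Left offset = (2849 − 1532.20)/2 = 658.40 px; top offset = 0.
Lower-left is one-third across and two-thirds down within the crop:
x = 658.40 + 1 × 1532.20/3 ≈ 1169; y = 0.00 + 2 × 652.00/3 ≈ 435.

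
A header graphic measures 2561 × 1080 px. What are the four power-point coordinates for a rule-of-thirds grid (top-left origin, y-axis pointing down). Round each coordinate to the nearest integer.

(854, 360), (1707, 360), (854, 720), (1707, 720)

One third of 2561 is 853.67; one third of 1080 is 360.
Vertical third lines at x = 854 and x = 1707; horizontal third lines at y = 360 and y = 720.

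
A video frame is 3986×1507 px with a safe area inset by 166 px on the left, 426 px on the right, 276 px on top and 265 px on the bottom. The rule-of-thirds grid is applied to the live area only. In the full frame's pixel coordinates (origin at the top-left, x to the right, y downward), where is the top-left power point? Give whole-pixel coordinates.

Content width = 3986 − 166 − 426 = 3394 px; content height = 1507 − 276 − 265 = 966 px.
Top-left is one-third across and one-third down within the live area.
x = 166 + 1 × 3394/3 = 166 + 1131.33 ≈ 1297
y = 276 + 1 × 966/3 = 276 + 322.00 ≈ 598

(1297, 598)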